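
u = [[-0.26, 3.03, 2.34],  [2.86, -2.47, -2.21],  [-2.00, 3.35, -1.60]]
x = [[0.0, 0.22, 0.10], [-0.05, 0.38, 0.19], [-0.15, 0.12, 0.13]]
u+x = [[-0.26, 3.25, 2.44],[2.81, -2.09, -2.02],[-2.15, 3.47, -1.47]]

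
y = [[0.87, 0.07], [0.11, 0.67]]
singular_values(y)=[0.9, 0.64]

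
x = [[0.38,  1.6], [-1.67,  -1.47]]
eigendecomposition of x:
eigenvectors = [[-0.40-0.58j, (-0.4+0.58j)], [(0.71+0j), 0.71-0.00j]]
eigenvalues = [(-0.54+1.35j), (-0.54-1.35j)]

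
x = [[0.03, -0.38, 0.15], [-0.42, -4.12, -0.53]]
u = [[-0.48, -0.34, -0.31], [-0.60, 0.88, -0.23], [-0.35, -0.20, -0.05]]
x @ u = [[0.16, -0.37, 0.07], [2.86, -3.38, 1.1]]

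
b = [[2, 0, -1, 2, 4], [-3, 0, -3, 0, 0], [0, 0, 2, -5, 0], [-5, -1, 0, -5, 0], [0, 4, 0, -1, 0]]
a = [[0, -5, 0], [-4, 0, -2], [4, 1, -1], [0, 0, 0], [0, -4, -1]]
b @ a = [[-4, -27, -3], [-12, 12, 3], [8, 2, -2], [4, 25, 2], [-16, 0, -8]]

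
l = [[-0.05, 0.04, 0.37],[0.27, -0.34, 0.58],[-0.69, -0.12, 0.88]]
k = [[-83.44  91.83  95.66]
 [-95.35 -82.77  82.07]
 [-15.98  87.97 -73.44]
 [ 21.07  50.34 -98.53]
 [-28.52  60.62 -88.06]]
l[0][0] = -0.048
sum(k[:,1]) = 207.99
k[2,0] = -15.98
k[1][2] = 82.07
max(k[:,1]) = 91.83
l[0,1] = 0.044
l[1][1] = -0.338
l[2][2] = 0.882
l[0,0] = -0.048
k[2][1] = 87.97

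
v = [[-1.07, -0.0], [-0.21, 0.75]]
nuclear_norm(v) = 1.83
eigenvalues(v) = [0.75, -1.07]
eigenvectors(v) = [[0.0, 0.99], [1.00, 0.11]]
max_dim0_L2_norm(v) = 1.09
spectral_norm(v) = 1.11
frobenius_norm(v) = 1.32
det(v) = -0.80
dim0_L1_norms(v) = [1.28, 0.75]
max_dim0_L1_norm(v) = 1.28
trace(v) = -0.32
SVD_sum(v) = [[-1.01, 0.24], [-0.37, 0.09]] + [[-0.06, -0.24], [0.16, 0.66]]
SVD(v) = [[-0.94,-0.34], [-0.34,0.94]] @ diag([1.1074142550712145, 0.7246610708911216]) @ [[0.97, -0.23], [0.23, 0.97]]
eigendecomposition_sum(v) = [[0.00, 0.0], [-0.09, 0.75]] + [[-1.07,-0.00], [-0.12,-0.00]]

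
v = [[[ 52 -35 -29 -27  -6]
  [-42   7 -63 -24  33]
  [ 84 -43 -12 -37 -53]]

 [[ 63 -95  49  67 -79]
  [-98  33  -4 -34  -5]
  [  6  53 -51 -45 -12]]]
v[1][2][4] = -12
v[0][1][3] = -24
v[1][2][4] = -12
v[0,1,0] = -42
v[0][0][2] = -29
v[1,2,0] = 6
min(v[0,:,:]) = -63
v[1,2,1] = 53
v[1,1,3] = -34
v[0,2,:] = [84, -43, -12, -37, -53]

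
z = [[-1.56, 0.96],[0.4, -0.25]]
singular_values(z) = [1.89, 0.0]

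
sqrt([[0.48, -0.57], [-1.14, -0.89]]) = [[0.76+0.20j, -0.25+0.30j], [(-0.5+0.61j), 0.16+0.93j]]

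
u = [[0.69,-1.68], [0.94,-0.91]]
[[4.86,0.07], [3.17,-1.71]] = u @ [[0.95, -3.09], [-2.5, -1.31]]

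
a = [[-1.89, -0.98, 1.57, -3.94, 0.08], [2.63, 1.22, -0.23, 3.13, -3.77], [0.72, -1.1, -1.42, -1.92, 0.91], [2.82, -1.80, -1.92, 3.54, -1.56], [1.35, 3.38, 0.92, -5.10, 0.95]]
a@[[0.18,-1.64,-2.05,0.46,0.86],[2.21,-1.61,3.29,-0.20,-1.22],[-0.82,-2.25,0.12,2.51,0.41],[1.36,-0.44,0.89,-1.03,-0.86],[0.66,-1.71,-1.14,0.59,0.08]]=[[-9.1,2.74,-2.76,7.37,3.61],[5.13,-0.69,5.68,-5.06,-2.31],[-3.15,3.07,-8.01,-0.50,3.1],[1.89,3.7,-7.0,-7.73,0.66],[0.65,-9.11,2.84,8.07,1.88]]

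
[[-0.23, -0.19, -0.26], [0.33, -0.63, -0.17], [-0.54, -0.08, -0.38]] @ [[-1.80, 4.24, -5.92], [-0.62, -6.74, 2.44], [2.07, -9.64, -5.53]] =[[-0.01,2.81,2.34], [-0.56,7.28,-2.55], [0.24,1.91,5.1]]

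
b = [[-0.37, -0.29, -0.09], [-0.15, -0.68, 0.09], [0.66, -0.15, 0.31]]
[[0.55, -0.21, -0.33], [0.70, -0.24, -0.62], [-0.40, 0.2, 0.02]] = b@[[-0.76, 0.31, 0.14], [-0.88, 0.3, 0.90], [-0.10, 0.14, 0.2]]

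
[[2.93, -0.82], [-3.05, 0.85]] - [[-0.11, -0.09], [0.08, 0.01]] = [[3.04, -0.73],[-3.13, 0.84]]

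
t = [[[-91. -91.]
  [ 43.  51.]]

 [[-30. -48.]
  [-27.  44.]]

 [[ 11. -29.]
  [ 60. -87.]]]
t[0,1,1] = 51.0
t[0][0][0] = -91.0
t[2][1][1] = -87.0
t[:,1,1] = [51.0, 44.0, -87.0]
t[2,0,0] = 11.0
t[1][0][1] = -48.0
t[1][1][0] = -27.0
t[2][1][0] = 60.0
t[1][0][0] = -30.0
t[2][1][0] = 60.0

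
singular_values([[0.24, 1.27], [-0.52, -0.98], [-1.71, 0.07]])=[1.92, 1.46]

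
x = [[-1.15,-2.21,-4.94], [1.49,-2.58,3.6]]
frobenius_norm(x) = 7.24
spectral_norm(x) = 6.38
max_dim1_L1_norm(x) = 8.3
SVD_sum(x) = [[-1.46, -0.21, -4.93], [1.07, 0.15, 3.61]] + [[0.31, -2.0, -0.01], [0.42, -2.73, -0.01]]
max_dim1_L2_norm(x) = 5.53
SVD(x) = [[-0.81, 0.59], [0.59, 0.81]] @ diag([6.379634580002134, 3.4273842249798934]) @ [[0.28, 0.04, 0.96], [0.15, -0.99, -0.00]]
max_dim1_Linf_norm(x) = 4.94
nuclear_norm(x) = 9.81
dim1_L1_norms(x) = [8.3, 7.67]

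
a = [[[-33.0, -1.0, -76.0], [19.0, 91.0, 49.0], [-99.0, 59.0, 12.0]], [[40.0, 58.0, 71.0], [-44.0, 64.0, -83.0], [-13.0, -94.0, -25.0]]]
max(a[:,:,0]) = 40.0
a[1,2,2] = -25.0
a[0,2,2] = 12.0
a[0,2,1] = 59.0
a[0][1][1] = 91.0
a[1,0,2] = 71.0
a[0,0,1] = -1.0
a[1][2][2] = -25.0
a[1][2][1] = -94.0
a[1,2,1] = -94.0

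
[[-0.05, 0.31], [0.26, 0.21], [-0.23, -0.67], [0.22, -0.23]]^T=[[-0.05, 0.26, -0.23, 0.22],[0.31, 0.21, -0.67, -0.23]]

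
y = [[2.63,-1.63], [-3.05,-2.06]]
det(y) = -10.39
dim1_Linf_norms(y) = [2.63, 3.05]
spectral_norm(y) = 4.08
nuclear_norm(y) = 6.63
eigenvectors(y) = [[0.88, 0.28], [-0.48, 0.96]]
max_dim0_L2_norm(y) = 4.03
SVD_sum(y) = [[2.2, 0.45], [-3.33, -0.68]] + [[0.43, -2.08], [0.28, -1.38]]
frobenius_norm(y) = 4.81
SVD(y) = [[-0.55, 0.83], [0.83, 0.55]] @ diag([4.077862513168018, 2.5477317997974245]) @ [[-0.98, -0.2], [0.20, -0.98]]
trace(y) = 0.57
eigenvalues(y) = [3.52, -2.95]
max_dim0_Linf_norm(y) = 3.05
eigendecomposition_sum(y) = [[3.04, -0.89],[-1.66, 0.48]] + [[-0.41, -0.74], [-1.39, -2.54]]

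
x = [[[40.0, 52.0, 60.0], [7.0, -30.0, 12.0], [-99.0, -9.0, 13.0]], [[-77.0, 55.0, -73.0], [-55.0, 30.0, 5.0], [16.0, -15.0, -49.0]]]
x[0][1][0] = 7.0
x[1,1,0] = -55.0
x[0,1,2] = 12.0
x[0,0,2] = 60.0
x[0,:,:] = [[40.0, 52.0, 60.0], [7.0, -30.0, 12.0], [-99.0, -9.0, 13.0]]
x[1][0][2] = -73.0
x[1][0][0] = -77.0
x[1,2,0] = 16.0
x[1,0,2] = -73.0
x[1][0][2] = -73.0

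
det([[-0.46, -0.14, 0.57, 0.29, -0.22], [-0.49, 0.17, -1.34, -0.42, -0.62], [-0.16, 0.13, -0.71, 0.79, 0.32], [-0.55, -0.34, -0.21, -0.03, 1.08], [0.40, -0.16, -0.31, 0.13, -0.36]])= 0.594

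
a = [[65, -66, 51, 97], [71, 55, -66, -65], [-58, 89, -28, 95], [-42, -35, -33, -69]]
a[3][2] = -33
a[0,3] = 97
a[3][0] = -42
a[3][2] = -33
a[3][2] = -33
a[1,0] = 71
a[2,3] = 95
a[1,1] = 55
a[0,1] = -66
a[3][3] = -69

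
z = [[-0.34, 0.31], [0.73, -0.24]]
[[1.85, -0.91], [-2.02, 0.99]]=z @ [[-1.26, 0.62], [4.6, -2.26]]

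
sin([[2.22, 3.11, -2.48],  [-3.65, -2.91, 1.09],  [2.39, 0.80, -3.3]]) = [[-0.09, 6.95, -3.29], [-7.93, -8.69, 5.47], [3.45, 4.66, -3.60]]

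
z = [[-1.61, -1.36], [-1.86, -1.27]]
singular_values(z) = [3.08, 0.16]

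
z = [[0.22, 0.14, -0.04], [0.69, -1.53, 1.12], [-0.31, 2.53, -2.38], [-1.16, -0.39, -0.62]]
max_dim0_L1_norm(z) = 4.59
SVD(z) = [[0.02,0.17,-0.14], [-0.49,0.15,-0.85], [0.87,0.17,-0.45], [0.08,-0.96,-0.24]] @ diag([4.011518451664001, 1.3867202789369006, 0.41137158378336924]) @ [[-0.17, 0.73, -0.66], [0.87, 0.43, 0.25], [-0.47, 0.53, 0.70]]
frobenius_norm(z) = 4.26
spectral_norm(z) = 4.01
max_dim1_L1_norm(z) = 5.22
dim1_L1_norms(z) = [0.4, 3.34, 5.22, 2.17]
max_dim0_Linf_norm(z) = 2.53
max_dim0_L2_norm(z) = 2.99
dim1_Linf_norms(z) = [0.22, 1.53, 2.53, 1.16]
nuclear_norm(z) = 5.81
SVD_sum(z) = [[-0.02, 0.07, -0.06], [0.34, -1.44, 1.31], [-0.61, 2.53, -2.31], [-0.06, 0.24, -0.22]] + [[0.21, 0.1, 0.06], [0.18, 0.09, 0.05], [0.21, 0.10, 0.06], [-1.15, -0.58, -0.33]] + [[0.03, -0.03, -0.04],[0.16, -0.18, -0.25],[0.09, -0.1, -0.13],[0.05, -0.05, -0.07]]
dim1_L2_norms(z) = [0.26, 2.02, 3.49, 1.37]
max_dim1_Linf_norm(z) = 2.53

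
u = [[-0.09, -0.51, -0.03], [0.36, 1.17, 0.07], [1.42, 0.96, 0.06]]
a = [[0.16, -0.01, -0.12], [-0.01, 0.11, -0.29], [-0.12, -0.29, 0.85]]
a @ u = [[-0.19, -0.21, -0.01], [-0.37, -0.14, -0.01], [1.11, 0.54, 0.03]]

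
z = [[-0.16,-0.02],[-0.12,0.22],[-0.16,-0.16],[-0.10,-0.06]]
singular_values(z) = [0.29, 0.26]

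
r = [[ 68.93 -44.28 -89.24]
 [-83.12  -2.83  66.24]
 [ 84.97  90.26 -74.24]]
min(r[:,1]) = -44.28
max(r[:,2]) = 66.24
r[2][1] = 90.26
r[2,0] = 84.97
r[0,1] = -44.28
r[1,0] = -83.12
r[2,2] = -74.24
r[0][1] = -44.28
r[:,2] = [-89.24, 66.24, -74.24]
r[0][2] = -89.24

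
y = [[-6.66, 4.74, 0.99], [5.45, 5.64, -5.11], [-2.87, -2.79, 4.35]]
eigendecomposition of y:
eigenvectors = [[0.94, -0.21, 0.38], [-0.32, -0.84, 0.47], [0.14, 0.51, 0.8]]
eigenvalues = [-8.11, 10.1, 1.35]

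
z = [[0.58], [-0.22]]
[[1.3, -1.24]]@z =[[1.03]]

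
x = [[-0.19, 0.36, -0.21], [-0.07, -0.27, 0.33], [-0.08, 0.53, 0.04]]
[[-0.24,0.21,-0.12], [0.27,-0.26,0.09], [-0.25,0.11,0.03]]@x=[[0.04, -0.21, 0.11], [-0.04, 0.22, -0.14], [0.04, -0.1, 0.09]]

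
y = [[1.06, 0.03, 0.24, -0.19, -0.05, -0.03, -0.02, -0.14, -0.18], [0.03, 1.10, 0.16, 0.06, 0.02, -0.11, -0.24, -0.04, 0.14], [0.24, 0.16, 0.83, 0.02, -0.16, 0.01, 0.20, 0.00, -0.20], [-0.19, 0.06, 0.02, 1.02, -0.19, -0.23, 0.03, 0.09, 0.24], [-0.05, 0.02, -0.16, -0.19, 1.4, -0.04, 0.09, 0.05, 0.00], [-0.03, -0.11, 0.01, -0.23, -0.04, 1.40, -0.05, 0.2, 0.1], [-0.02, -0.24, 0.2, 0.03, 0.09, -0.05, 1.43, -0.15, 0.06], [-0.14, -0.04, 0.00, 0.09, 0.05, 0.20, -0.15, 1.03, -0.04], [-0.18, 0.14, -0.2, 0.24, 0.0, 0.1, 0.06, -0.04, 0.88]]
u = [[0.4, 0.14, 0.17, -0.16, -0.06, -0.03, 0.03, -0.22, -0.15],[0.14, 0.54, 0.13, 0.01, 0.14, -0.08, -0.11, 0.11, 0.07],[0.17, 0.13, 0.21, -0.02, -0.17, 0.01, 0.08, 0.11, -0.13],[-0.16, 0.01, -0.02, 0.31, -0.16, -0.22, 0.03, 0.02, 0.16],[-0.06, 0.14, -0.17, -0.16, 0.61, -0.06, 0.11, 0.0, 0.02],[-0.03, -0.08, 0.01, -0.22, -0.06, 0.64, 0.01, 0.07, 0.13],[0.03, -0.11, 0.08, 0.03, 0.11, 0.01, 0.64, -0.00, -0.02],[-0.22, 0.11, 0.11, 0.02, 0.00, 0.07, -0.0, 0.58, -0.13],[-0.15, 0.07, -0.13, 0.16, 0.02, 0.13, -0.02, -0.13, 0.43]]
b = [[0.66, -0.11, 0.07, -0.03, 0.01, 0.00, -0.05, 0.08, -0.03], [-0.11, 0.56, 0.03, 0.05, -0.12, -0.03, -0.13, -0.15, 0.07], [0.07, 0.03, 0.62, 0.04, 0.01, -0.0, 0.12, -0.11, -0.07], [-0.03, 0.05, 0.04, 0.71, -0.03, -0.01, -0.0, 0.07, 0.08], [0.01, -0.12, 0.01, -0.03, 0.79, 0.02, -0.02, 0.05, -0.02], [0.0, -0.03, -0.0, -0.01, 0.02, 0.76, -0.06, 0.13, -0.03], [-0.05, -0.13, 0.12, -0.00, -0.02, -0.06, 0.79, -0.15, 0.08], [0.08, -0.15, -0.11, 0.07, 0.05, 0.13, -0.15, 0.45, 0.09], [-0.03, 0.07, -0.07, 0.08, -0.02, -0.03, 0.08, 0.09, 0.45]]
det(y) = 1.28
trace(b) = 5.79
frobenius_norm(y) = 3.62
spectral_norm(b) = 0.99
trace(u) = 4.36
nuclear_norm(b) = 5.79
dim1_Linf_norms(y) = [1.06, 1.1, 0.83, 1.02, 1.4, 1.4, 1.43, 1.03, 0.88]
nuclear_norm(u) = 4.36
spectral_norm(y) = 1.64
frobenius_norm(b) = 2.07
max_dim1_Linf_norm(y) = 1.43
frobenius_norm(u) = 1.79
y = b + u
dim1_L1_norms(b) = [1.04, 1.25, 1.07, 1.02, 1.07, 1.04, 1.4, 1.28, 0.92]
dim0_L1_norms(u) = [1.36, 1.33, 1.03, 1.09, 1.33, 1.25, 1.03, 1.24, 1.24]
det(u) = -0.00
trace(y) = 10.15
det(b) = 0.01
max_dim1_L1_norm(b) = 1.4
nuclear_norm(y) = 10.15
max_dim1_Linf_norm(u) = 0.64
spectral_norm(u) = 0.82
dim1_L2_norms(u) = [0.56, 0.62, 0.39, 0.47, 0.68, 0.7, 0.67, 0.66, 0.54]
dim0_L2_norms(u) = [0.56, 0.62, 0.39, 0.47, 0.68, 0.7, 0.67, 0.66, 0.54]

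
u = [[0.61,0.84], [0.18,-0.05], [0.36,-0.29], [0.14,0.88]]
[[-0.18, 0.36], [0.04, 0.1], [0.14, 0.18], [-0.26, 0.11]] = u@[[0.14, 0.54], [-0.32, 0.04]]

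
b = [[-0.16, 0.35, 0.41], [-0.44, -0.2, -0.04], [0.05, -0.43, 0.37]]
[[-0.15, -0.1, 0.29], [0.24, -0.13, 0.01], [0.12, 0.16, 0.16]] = b @[[-0.34, 0.40, -0.13],[-0.43, -0.23, 0.1],[-0.14, 0.11, 0.57]]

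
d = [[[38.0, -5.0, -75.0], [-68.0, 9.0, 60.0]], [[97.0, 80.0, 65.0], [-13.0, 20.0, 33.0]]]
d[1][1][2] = 33.0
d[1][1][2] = 33.0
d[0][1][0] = -68.0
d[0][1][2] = 60.0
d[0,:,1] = [-5.0, 9.0]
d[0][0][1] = -5.0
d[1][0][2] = 65.0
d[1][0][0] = 97.0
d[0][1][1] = 9.0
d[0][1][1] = 9.0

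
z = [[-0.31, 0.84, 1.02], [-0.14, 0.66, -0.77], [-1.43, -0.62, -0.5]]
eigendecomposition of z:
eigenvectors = [[-0.68+0.00j, (-0.68-0j), -0.16+0.00j], [0.18-0.22j, (0.18+0.22j), -0.86+0.00j], [(0.05-0.67j), (0.05+0.67j), (0.49+0j)]]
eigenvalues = [(-0.61+1.29j), (-0.61-1.29j), (1.07+0j)]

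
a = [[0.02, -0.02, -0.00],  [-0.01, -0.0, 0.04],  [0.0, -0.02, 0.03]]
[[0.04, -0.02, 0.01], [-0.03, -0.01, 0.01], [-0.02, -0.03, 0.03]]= a @ [[3.10, 0.02, -0.32], [1.01, 0.89, -0.95], [0.12, -0.25, 0.23]]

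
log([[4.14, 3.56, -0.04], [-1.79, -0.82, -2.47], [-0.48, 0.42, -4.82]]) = [[(2.21-0.02j), 3.06+0.11j, -1.56-0.78j], [-1.33+0.05j, (-2.25-0.27j), 1.81+1.94j], [(-0.21+0.09j), -0.61-0.48j, 1.79+3.44j]]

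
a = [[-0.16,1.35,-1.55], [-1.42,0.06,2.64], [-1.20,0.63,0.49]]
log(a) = [[(-0.35+0.73j), -0.26-1.82j, 1.05+2.98j], [(-1.5-0.16j), (-0.41+0.41j), 1.95-0.67j], [-0.73+0.49j, -0.44-1.23j, 1.35+2.00j]]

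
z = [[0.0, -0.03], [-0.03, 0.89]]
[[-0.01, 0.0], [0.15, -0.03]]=z @ [[-0.04, -0.18], [0.17, -0.04]]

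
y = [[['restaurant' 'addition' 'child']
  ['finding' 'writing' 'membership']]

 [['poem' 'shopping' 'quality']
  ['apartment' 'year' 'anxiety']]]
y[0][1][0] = 'finding'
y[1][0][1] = 'shopping'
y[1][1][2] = 'anxiety'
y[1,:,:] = [['poem', 'shopping', 'quality'], ['apartment', 'year', 'anxiety']]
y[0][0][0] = 'restaurant'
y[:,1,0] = ['finding', 'apartment']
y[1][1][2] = 'anxiety'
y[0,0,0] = 'restaurant'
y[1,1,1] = 'year'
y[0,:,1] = ['addition', 'writing']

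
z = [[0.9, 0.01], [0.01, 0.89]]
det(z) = 0.801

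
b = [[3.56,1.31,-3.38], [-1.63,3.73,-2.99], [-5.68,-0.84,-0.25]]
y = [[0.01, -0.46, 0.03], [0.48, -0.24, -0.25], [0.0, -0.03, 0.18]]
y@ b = [[0.62, -1.73, 1.33],[3.52, -0.06, -0.84],[-0.97, -0.26, 0.04]]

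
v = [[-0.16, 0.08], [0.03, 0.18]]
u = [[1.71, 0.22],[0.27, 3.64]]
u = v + [[1.87, 0.14], [0.24, 3.46]]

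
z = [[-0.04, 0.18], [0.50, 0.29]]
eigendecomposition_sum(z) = [[-0.16, 0.06], [0.16, -0.06]] + [[0.12, 0.12], [0.34, 0.35]]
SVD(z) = [[0.11, 0.99], [0.99, -0.11]] @ diag([0.5809613546564077, 0.17488254457146868]) @ [[0.85, 0.53], [-0.53, 0.85]]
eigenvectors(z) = [[-0.71, -0.33],[0.70, -0.94]]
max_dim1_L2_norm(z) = 0.58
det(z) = -0.10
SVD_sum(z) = [[0.05, 0.03], [0.49, 0.31]] + [[-0.09, 0.15],  [0.01, -0.02]]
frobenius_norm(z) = 0.61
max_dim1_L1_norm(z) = 0.79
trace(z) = 0.25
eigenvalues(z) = [-0.22, 0.47]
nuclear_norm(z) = 0.76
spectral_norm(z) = 0.58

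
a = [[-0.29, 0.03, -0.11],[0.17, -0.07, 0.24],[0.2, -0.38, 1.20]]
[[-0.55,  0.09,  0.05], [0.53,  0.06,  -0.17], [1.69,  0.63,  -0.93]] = a @ [[1.47,-0.55,0.17],[0.03,0.30,-1.77],[1.17,0.71,-1.36]]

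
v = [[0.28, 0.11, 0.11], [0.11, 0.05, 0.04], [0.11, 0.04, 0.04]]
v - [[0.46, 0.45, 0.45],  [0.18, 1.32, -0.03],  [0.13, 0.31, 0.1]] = [[-0.18, -0.34, -0.34], [-0.07, -1.27, 0.07], [-0.02, -0.27, -0.06]]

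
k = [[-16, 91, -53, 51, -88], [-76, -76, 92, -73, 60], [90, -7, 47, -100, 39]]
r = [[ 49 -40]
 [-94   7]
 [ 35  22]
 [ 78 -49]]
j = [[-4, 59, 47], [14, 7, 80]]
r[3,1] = -49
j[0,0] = -4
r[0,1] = -40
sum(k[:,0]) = -2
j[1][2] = 80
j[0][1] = 59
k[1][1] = -76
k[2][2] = 47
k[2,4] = 39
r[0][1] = -40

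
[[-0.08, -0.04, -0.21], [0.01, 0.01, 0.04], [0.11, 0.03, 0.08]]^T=[[-0.08, 0.01, 0.11],[-0.04, 0.01, 0.03],[-0.21, 0.04, 0.08]]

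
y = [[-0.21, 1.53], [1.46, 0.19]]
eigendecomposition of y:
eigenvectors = [[-0.76, -0.67], [0.65, -0.74]]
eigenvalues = [-1.52, 1.5]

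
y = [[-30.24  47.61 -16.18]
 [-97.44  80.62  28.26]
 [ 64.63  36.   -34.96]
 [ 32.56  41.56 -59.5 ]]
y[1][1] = 80.62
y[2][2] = -34.96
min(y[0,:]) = -30.24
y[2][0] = 64.63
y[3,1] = 41.56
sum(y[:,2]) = -82.38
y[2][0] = 64.63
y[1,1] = 80.62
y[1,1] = 80.62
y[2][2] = -34.96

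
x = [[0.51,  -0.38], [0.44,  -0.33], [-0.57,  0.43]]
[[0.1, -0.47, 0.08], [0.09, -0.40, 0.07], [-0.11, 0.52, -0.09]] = x @ [[0.24, -1.14, 0.22],  [0.06, -0.3, 0.09]]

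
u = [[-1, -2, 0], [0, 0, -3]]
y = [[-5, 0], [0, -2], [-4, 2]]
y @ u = [[5, 10, 0], [0, 0, 6], [4, 8, -6]]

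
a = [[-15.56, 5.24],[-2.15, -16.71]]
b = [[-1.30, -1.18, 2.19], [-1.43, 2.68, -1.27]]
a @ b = [[12.73, 32.40, -40.73],[26.69, -42.25, 16.51]]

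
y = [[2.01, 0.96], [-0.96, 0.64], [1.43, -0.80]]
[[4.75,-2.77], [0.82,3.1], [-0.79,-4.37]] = y@[[1.02, -2.15], [2.81, 1.62]]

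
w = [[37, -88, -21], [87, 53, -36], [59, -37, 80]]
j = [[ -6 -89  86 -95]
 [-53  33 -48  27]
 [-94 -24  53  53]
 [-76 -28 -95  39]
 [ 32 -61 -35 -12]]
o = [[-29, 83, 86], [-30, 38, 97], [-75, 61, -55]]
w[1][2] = -36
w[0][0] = 37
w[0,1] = -88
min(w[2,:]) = -37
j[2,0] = -94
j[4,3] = -12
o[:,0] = [-29, -30, -75]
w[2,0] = 59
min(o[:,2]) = -55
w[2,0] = 59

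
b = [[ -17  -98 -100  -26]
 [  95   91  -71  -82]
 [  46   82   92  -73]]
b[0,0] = -17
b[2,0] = 46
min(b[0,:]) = -100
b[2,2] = 92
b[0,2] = -100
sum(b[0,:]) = -241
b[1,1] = 91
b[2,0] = 46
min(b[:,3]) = -82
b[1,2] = -71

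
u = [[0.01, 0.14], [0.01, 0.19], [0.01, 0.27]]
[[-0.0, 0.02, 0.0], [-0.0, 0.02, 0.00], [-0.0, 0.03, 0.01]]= u @ [[-0.08, -0.05, -0.18], [-0.01, 0.12, 0.03]]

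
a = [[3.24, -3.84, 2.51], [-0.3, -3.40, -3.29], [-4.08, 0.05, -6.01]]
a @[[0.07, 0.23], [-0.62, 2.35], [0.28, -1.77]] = [[3.31, -12.72], [1.17, -2.24], [-2.00, 9.82]]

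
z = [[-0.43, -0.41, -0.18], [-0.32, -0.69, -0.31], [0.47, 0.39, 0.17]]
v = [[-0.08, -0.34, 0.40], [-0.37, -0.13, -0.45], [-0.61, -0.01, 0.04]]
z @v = [[0.3, 0.2, 0.01],[0.47, 0.20, 0.17],[-0.29, -0.21, 0.02]]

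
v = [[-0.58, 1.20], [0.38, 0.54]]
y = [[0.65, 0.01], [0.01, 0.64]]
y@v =[[-0.37, 0.79], [0.24, 0.36]]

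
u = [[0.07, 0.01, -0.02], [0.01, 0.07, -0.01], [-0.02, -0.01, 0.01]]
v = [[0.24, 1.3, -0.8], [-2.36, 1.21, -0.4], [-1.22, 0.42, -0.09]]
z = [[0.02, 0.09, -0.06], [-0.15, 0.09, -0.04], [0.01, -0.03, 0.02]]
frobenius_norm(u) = 0.11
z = u @ v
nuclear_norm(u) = 0.15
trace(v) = 1.36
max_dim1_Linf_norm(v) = 2.36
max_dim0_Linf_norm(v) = 2.36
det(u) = 0.00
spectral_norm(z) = 0.19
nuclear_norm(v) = 4.49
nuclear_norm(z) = 0.29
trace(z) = 0.13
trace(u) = 0.15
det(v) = -0.02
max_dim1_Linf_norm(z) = 0.15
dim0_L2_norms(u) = [0.07, 0.07, 0.02]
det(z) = 0.00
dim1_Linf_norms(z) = [0.09, 0.15, 0.03]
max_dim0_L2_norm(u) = 0.07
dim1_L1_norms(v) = [2.34, 3.97, 1.73]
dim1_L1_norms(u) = [0.1, 0.09, 0.04]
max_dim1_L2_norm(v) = 2.68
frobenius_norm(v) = 3.35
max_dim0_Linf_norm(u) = 0.07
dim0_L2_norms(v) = [2.67, 1.82, 0.9]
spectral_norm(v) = 3.02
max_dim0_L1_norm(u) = 0.1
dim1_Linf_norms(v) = [1.3, 2.36, 1.22]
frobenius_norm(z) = 0.21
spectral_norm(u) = 0.09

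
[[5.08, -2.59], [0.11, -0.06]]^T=[[5.08, 0.11], [-2.59, -0.06]]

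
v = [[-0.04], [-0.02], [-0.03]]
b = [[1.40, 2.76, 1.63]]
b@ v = [[-0.16]]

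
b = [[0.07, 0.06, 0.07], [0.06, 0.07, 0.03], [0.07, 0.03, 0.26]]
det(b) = 0.000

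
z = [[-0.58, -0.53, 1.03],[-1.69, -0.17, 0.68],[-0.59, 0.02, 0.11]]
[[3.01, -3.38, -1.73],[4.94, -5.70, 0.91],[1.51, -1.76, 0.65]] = z@ [[-2.3,2.62,-1.34], [-0.29,-0.24,1.68], [1.48,-1.93,-1.57]]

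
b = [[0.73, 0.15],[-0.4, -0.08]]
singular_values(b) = [0.85, 0.0]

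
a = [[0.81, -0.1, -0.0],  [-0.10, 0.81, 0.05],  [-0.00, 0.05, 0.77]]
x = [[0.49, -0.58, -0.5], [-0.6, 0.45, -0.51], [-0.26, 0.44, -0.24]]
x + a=[[1.30,-0.68,-0.5], [-0.70,1.26,-0.46], [-0.26,0.49,0.53]]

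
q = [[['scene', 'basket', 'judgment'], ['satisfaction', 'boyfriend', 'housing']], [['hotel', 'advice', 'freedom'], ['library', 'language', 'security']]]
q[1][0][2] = 'freedom'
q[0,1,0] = 'satisfaction'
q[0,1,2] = 'housing'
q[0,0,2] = 'judgment'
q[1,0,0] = 'hotel'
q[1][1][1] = 'language'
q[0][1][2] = 'housing'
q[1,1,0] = 'library'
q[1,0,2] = 'freedom'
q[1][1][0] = 'library'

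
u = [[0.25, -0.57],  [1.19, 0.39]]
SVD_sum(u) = [[0.08, 0.02], [1.20, 0.35]] + [[0.17, -0.59], [-0.01, 0.04]]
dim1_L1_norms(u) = [0.82, 1.58]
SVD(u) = [[-0.06, -1.00], [-1.0, 0.06]] @ diag([1.2541809644989839, 0.6185710212161559]) @ [[-0.96,  -0.28], [-0.28,  0.96]]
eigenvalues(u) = [(0.32+0.82j), (0.32-0.82j)]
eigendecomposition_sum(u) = [[0.12+0.42j, -0.28+0.11j], [0.59-0.23j, (0.19+0.4j)]] + [[(0.12-0.42j), -0.28-0.11j], [(0.59+0.23j), 0.19-0.40j]]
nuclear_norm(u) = 1.87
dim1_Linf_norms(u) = [0.57, 1.19]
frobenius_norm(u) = 1.40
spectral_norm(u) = 1.25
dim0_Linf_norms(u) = [1.19, 0.57]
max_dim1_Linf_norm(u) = 1.19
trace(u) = 0.64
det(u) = 0.78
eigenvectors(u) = [[0.05-0.57j, 0.05+0.57j], [-0.82+0.00j, -0.82-0.00j]]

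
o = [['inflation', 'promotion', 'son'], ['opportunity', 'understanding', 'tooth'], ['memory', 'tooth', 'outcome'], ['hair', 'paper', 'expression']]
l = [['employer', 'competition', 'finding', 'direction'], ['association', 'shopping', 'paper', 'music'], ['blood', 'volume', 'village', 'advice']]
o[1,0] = 'opportunity'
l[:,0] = ['employer', 'association', 'blood']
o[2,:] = ['memory', 'tooth', 'outcome']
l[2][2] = 'village'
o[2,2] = 'outcome'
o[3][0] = 'hair'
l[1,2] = 'paper'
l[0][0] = 'employer'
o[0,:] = ['inflation', 'promotion', 'son']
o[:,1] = ['promotion', 'understanding', 'tooth', 'paper']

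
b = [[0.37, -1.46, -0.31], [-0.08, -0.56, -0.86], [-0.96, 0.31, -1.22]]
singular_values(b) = [1.74, 1.69, 0.18]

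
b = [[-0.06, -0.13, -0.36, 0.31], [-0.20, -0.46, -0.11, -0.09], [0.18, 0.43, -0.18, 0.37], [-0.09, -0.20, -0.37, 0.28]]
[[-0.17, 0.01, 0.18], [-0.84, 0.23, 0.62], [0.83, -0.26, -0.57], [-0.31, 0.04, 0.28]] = b @ [[2.0, -0.77, -0.26], [0.69, -0.31, -1.01], [0.53, 0.43, -0.54], [0.73, 0.25, -0.51]]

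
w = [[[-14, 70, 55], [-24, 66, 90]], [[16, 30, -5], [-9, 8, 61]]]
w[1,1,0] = -9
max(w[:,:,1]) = 70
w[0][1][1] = 66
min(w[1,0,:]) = -5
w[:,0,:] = [[-14, 70, 55], [16, 30, -5]]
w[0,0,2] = 55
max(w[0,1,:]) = 90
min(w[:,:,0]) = -24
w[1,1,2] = 61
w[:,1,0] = [-24, -9]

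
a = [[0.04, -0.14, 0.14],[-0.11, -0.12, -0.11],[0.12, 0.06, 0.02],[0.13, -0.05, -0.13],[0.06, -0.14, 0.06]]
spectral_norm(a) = 0.25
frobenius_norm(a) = 0.40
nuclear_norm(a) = 0.69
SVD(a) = [[-0.78,-0.06,0.13], [-0.01,0.84,-0.12], [0.02,-0.53,-0.27], [0.02,0.03,-0.92], [-0.62,0.05,-0.20]] @ diag([0.2549794139271401, 0.23134571429728068, 0.20582676927371057]) @ [[-0.24, 0.78, -0.58], [-0.66, -0.57, -0.49], [-0.71, 0.26, 0.65]]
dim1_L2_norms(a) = [0.2, 0.2, 0.14, 0.19, 0.16]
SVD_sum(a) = [[0.05, -0.16, 0.12],  [0.0, -0.0, 0.0],  [-0.0, 0.00, -0.00],  [-0.00, 0.0, -0.00],  [0.04, -0.12, 0.09]] + [[0.01, 0.01, 0.01], [-0.13, -0.11, -0.09], [0.08, 0.07, 0.06], [-0.0, -0.00, -0.00], [-0.01, -0.01, -0.01]] + [[-0.02,0.01,0.02], [0.02,-0.01,-0.02], [0.04,-0.01,-0.04], [0.13,-0.05,-0.12], [0.03,-0.01,-0.03]]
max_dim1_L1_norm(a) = 0.34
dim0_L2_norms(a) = [0.22, 0.24, 0.23]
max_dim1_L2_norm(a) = 0.2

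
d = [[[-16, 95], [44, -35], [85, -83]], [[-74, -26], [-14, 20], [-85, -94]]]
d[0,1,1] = -35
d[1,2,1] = -94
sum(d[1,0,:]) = -100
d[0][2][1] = -83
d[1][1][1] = 20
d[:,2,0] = [85, -85]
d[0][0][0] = -16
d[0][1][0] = 44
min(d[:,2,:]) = -94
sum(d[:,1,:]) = 15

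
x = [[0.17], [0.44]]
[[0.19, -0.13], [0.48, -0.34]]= x@[[1.1,-0.78]]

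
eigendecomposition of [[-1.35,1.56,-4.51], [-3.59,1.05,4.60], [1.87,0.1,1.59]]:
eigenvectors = [[0.00-0.61j, 0.61j, 0.05+0.00j], [0.74+0.00j, 0.74-0.00j, 0.96+0.00j], [-0.25+0.12j, (-0.25-0.12j), (0.29+0j)]]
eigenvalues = [(-0.48+3.69j), (-0.48-3.69j), (2.25+0j)]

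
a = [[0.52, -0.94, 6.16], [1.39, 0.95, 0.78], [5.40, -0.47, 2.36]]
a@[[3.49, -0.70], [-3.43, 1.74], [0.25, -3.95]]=[[6.58,-26.33], [1.79,-2.4], [21.05,-13.92]]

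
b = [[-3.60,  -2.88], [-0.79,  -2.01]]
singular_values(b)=[4.99, 0.99]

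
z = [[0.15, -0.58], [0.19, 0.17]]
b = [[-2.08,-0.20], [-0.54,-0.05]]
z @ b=[[0.0, -0.00], [-0.49, -0.05]]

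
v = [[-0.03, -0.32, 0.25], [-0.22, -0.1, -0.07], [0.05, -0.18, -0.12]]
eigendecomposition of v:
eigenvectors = [[0.79+0.00j, -0.16+0.35j, (-0.16-0.35j)], [(-0.52+0j), (-0.58+0.28j), -0.58-0.28j], [(0.33+0j), -0.66+0.00j, (-0.66-0j)]]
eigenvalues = [(0.28+0j), (-0.27+0.05j), (-0.27-0.05j)]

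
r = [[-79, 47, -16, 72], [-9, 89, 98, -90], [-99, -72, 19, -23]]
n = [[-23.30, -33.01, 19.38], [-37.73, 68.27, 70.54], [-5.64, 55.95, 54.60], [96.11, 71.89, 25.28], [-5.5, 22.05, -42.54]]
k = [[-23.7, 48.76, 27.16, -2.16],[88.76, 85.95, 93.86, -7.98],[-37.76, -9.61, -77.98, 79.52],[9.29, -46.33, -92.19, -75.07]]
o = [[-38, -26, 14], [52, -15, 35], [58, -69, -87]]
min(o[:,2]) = -87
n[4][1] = 22.05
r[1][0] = -9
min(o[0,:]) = -38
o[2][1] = -69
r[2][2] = 19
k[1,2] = 93.86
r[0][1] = 47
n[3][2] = 25.28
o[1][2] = 35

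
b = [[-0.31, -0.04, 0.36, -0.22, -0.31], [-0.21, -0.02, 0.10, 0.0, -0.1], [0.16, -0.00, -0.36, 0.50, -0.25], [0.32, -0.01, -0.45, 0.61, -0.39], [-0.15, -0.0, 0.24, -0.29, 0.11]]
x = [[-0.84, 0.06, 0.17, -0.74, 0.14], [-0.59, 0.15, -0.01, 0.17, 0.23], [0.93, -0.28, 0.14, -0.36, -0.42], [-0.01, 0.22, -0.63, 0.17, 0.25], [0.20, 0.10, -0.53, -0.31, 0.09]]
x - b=[[-0.53, 0.10, -0.19, -0.52, 0.45], [-0.38, 0.17, -0.11, 0.17, 0.33], [0.77, -0.28, 0.5, -0.86, -0.17], [-0.33, 0.23, -0.18, -0.44, 0.64], [0.35, 0.10, -0.77, -0.02, -0.02]]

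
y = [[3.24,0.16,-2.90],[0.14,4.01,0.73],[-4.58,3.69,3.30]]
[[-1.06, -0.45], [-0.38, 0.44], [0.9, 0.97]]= y@[[-0.17, -0.08],[-0.12, 0.10],[0.17, 0.07]]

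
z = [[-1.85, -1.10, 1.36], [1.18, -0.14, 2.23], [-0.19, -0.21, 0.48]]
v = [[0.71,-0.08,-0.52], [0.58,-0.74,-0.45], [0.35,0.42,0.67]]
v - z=[[2.56, 1.02, -1.88], [-0.6, -0.6, -2.68], [0.54, 0.63, 0.19]]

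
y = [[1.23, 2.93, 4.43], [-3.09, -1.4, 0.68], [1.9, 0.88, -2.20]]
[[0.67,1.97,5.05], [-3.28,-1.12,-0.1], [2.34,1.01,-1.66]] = y@ [[0.98, -0.12, 0.16], [0.09, 0.98, 0.19], [-0.18, -0.17, 0.97]]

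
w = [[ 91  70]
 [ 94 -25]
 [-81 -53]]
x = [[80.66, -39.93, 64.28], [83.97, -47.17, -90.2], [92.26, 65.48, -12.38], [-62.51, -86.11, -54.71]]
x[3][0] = -62.51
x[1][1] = -47.17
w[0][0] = 91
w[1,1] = -25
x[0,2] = 64.28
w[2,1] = -53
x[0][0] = 80.66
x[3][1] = -86.11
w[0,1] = 70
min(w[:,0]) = -81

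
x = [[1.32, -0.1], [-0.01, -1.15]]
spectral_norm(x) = 1.33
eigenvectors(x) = [[1.00, 0.04],[-0.00, 1.00]]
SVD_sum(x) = [[1.25, -0.34], [0.28, -0.08]] + [[0.07, 0.24],[-0.29, -1.07]]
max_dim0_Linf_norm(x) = 1.32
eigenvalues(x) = [1.32, -1.15]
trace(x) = 0.17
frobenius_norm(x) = 1.75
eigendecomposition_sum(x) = [[1.32, -0.05], [-0.01, 0.00]] + [[-0.00,-0.05],[-0.0,-1.15]]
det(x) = -1.52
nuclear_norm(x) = 2.47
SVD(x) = [[-0.98, -0.22], [-0.22, 0.98]] @ diag([1.3324010100267218, 1.140047169410008]) @ [[-0.96, 0.26], [-0.26, -0.96]]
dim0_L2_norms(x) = [1.32, 1.15]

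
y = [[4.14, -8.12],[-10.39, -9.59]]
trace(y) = -5.45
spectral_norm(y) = 14.48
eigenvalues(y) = [8.74, -14.19]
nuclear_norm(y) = 23.05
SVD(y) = [[0.27, 0.96], [0.96, -0.27]] @ diag([14.475084560537605, 8.571238356578696]) @ [[-0.62, -0.79],  [0.79, -0.62]]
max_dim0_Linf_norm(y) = 10.39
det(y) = -124.07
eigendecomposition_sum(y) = [[6.99,-3.1], [-3.96,1.75]] + [[-2.85, -5.02], [-6.43, -11.34]]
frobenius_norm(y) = 16.82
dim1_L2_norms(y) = [9.11, 14.14]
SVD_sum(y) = [[-2.37,  -3.03], [-8.60,  -10.99]] + [[6.51, -5.09], [-1.79, 1.40]]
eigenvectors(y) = [[0.87,0.40], [-0.49,0.91]]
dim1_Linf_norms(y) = [8.12, 10.39]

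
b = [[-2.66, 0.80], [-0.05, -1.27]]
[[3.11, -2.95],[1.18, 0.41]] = b @ [[-1.43, 1.0], [-0.87, -0.36]]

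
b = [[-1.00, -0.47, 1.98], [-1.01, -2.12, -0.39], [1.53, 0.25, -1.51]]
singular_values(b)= [3.22, 2.21, 0.51]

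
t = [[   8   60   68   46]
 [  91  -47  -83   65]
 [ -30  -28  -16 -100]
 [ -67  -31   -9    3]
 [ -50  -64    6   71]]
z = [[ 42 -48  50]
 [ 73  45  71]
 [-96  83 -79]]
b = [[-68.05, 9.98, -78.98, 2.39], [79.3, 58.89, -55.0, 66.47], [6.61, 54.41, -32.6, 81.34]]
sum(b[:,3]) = 150.2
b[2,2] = -32.6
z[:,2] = [50, 71, -79]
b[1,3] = 66.47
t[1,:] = [91, -47, -83, 65]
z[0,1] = -48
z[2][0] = -96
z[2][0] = -96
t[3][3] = 3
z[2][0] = -96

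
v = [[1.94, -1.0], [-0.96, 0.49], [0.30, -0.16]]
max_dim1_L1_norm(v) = 2.94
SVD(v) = [[-0.89, -0.17], [0.44, -0.6], [-0.14, -0.78]] @ diag([2.457816156126419, 0.006304179879351474]) @ [[-0.89,0.46], [0.46,0.89]]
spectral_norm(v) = 2.46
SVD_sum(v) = [[1.94, -1.00], [-0.96, 0.49], [0.3, -0.16]] + [[-0.00, -0.00], [-0.0, -0.0], [-0.00, -0.0]]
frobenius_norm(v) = 2.46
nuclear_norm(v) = 2.46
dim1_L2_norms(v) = [2.18, 1.08, 0.34]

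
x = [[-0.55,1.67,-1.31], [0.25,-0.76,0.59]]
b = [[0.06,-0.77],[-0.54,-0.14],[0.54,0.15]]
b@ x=[[-0.23, 0.69, -0.53], [0.26, -0.80, 0.62], [-0.26, 0.79, -0.62]]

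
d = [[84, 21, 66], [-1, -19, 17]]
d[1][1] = -19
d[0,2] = 66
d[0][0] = 84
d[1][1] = -19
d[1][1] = -19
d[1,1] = -19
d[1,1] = -19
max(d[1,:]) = 17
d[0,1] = 21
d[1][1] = -19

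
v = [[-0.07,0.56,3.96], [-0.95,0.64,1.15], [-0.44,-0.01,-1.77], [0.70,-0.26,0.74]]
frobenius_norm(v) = 4.80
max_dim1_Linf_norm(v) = 3.96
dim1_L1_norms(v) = [4.59, 2.74, 2.22, 1.7]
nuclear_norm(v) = 6.01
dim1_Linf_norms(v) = [3.96, 1.15, 1.77, 0.74]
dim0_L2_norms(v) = [1.26, 0.89, 4.55]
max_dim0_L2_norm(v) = 4.55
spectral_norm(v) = 4.59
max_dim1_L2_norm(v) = 4.0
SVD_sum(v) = [[-0.04,0.54,3.96], [-0.01,0.17,1.22], [0.02,-0.24,-1.73], [-0.01,0.09,0.68]] + [[-0.03,0.02,-0.00], [-0.94,0.47,-0.07], [-0.46,0.23,-0.04], [0.71,-0.35,0.06]] + [[-0.0, -0.0, 0.0], [0.00, 0.00, -0.00], [-0.0, -0.0, 0.00], [0.00, 0.0, -0.0]]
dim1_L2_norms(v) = [4.0, 1.62, 1.82, 1.05]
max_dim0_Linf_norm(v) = 3.96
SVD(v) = [[-0.87, -0.03, -0.48], [-0.27, -0.74, 0.57], [0.38, -0.36, -0.55], [-0.15, 0.56, 0.37]] @ diag([4.589905276191158, 1.4139546630017055, 0.0013291231367587115]) @ [[0.01, -0.14, -0.99],[0.89, -0.45, 0.07],[0.45, 0.88, -0.12]]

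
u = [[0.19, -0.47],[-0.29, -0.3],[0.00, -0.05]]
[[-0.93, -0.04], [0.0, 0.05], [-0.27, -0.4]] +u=[[-0.74,  -0.51], [-0.29,  -0.25], [-0.27,  -0.45]]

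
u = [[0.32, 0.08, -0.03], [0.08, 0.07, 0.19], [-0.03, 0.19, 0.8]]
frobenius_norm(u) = 0.91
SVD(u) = [[-0.02, -0.97, 0.26], [0.24, -0.25, -0.94], [0.97, 0.04, 0.23]] @ diag([0.8466891582478491, 0.3423690733372408, 0.0009417684149098808]) @ [[-0.02, 0.24, 0.97], [-0.97, -0.25, 0.04], [0.26, -0.94, 0.23]]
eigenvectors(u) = [[-0.26, 0.97, -0.02], [0.94, 0.25, 0.24], [-0.23, -0.04, 0.97]]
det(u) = 0.00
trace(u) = 1.19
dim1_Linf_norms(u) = [0.32, 0.19, 0.8]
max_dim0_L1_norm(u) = 1.02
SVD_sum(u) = [[0.0, -0.0, -0.02],[-0.00, 0.05, 0.19],[-0.02, 0.19, 0.80]] + [[0.32, 0.08, -0.01], [0.08, 0.02, -0.00], [-0.01, -0.00, 0.0]] + [[0.0, -0.0, 0.0], [-0.00, 0.0, -0.0], [0.00, -0.00, 0.00]]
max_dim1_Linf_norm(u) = 0.8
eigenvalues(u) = [0.0, 0.34, 0.85]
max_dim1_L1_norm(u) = 1.02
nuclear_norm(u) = 1.19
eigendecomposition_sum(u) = [[0.0, -0.0, 0.00],[-0.0, 0.00, -0.0],[0.0, -0.0, 0.0]] + [[0.32, 0.08, -0.01], [0.08, 0.02, -0.0], [-0.01, -0.0, 0.0]] + [[0.00,-0.00,-0.02], [-0.0,0.05,0.19], [-0.02,0.19,0.8]]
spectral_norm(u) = 0.85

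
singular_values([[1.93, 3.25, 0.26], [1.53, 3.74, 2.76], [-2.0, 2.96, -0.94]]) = [6.17, 3.38, 1.57]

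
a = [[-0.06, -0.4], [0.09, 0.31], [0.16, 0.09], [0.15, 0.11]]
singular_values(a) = [0.55, 0.18]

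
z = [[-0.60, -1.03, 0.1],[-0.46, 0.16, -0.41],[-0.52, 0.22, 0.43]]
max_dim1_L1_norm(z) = 1.73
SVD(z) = [[-0.99, 0.16, -0.01], [-0.08, -0.52, -0.85], [-0.14, -0.84, 0.53]] @ diag([1.2062046794642771, 0.7350350366272786, 0.5871062648011999]) @ [[0.58, 0.81, -0.11], [0.79, -0.59, -0.18], [0.2, -0.02, 0.98]]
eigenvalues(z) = [(-1.06+0j), (0.52+0.47j), (0.52-0.47j)]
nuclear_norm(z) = 2.53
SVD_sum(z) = [[-0.69, -0.96, 0.13], [-0.06, -0.08, 0.01], [-0.10, -0.14, 0.02]] + [[0.09, -0.07, -0.02], [-0.30, 0.23, 0.07], [-0.48, 0.36, 0.11]] + [[-0.00, 0.0, -0.0], [-0.10, 0.01, -0.49], [0.06, -0.01, 0.3]]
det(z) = -0.52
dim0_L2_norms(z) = [0.92, 1.07, 0.6]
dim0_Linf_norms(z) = [0.6, 1.03, 0.43]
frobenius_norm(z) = 1.53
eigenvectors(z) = [[(0.88+0j), (0.13+0.43j), (0.13-0.43j)], [0.41+0.00j, -0.01-0.52j, (-0.01+0.52j)], [0.25+0.00j, (-0.73+0j), (-0.73-0j)]]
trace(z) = -0.01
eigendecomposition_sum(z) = [[(-0.74-0j), (-0.6+0j), -0.12+0.00j], [(-0.35-0j), (-0.29+0j), -0.06+0.00j], [-0.21-0.00j, (-0.17+0j), -0.03+0.00j]] + [[0.07+0.08j, -0.21-0.06j, (0.11-0.18j)], [-0.06-0.11j, (0.22+0.14j), -0.18+0.17j], [-0.16+0.07j, 0.19-0.30j, (0.23+0.25j)]] + [[(0.07-0.08j), (-0.21+0.06j), 0.11+0.18j], [-0.06+0.11j, (0.22-0.14j), (-0.18-0.17j)], [(-0.16-0.07j), 0.19+0.30j, 0.23-0.25j]]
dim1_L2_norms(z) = [1.2, 0.64, 0.71]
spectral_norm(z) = 1.21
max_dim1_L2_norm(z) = 1.2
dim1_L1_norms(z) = [1.73, 1.03, 1.17]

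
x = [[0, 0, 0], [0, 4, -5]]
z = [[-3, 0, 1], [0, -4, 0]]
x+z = [[-3, 0, 1], [0, 0, -5]]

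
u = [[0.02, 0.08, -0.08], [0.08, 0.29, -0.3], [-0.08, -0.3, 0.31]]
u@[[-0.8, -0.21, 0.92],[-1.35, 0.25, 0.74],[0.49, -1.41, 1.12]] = [[-0.16,0.13,-0.01], [-0.60,0.48,-0.05], [0.62,-0.50,0.05]]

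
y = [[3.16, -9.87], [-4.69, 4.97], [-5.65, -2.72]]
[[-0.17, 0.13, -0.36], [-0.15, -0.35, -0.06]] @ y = [[0.89, 3.3],  [1.51, -0.10]]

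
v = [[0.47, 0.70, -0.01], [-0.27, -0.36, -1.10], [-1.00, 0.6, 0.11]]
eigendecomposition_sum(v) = [[(0.54-0j), 0.18+0.00j, -0.26+0.00j], [(0.3-0j), 0.10+0.00j, (-0.15+0j)], [-0.47+0.00j, (-0.16-0j), 0.23+0.00j]] + [[(-0.04+0.21j), (0.26-0.04j), 0.13+0.22j], [-0.29-0.29j, (-0.23+0.45j), (-0.48-0.05j)], [-0.26+0.24j, 0.38+0.22j, -0.06+0.41j]] + [[(-0.04-0.21j), (0.26+0.04j), 0.13-0.22j],[(-0.29+0.29j), (-0.23-0.45j), -0.48+0.05j],[(-0.26-0.24j), (0.38-0.22j), -0.06-0.41j]]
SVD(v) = [[0.37, -0.16, -0.91], [-0.91, 0.15, -0.4], [0.20, 0.98, -0.09]] @ diag([1.2564247964260302, 1.1705071492068457, 0.7395334641390291]) @ [[0.17, 0.56, 0.81], [-0.93, 0.36, -0.05], [-0.32, -0.74, 0.59]]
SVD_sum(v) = [[0.08,  0.26,  0.38], [-0.2,  -0.64,  -0.92], [0.04,  0.14,  0.20]] + [[0.17, -0.07, 0.01], [-0.17, 0.06, -0.01], [-1.06, 0.41, -0.06]] + [[0.21,0.5,-0.40],  [0.09,0.22,-0.17],  [0.02,0.05,-0.04]]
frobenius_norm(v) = 1.87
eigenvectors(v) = [[-0.69+0.00j, 0.22+0.30j, 0.22-0.30j], [(-0.39+0j), -0.70+0.00j, -0.70-0.00j], [(0.61+0j), -0.03+0.61j, -0.03-0.61j]]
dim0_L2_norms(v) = [1.14, 0.99, 1.11]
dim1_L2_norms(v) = [0.84, 1.19, 1.17]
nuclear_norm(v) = 3.17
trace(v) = 0.22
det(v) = 1.09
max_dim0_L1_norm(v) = 1.74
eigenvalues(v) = [(0.87+0j), (-0.33+1.07j), (-0.33-1.07j)]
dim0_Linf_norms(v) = [1.0, 0.7, 1.1]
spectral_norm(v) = 1.26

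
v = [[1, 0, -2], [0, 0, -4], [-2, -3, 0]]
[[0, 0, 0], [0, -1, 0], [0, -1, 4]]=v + [[-1, 0, 2], [0, -1, 4], [2, 2, 4]]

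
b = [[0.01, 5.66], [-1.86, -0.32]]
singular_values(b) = [5.67, 1.86]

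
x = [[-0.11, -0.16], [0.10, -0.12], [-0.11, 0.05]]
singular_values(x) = [0.21, 0.18]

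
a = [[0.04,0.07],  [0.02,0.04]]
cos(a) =[[1.00, -0.00], [-0.0, 1.0]]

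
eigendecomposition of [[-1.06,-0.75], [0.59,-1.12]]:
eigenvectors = [[0.75+0.00j,0.75-0.00j], [0.03-0.66j,(0.03+0.66j)]]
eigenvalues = [(-1.09+0.66j), (-1.09-0.66j)]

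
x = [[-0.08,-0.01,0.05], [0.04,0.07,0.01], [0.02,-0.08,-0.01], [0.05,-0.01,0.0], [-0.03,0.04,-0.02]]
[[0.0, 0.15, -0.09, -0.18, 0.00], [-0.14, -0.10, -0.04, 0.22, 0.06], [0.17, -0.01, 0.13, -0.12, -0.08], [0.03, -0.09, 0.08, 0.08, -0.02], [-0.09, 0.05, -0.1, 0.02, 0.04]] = x @ [[0.26, -1.88, 1.32, 2.01, -0.16], [-2.11, -0.33, -1.36, 1.93, 0.97], [0.04, -0.11, 0.09, 0.09, -0.02]]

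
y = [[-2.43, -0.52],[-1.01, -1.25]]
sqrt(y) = [[0.00+1.53j,  0.00+0.20j], [0.00+0.39j,  0.00+1.08j]]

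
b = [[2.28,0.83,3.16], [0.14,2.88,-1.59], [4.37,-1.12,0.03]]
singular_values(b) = [5.31, 3.19, 2.95]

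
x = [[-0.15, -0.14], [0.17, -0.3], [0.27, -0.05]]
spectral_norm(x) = 0.40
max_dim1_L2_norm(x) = 0.34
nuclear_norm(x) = 0.68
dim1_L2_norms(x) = [0.21, 0.34, 0.27]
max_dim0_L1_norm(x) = 0.59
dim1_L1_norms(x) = [0.29, 0.47, 0.32]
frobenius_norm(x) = 0.49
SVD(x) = [[-0.05,  -0.75], [0.81,  -0.42], [0.59,  0.51]] @ diag([0.4026482571033924, 0.2725332659540857]) @ [[0.75, -0.66],  [0.66, 0.75]]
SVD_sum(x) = [[-0.02, 0.01], [0.25, -0.21], [0.18, -0.16]] + [[-0.13, -0.15], [-0.08, -0.09], [0.09, 0.11]]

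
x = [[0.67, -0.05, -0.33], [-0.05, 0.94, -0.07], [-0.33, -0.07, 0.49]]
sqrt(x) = [[0.78,-0.03,-0.23],[-0.03,0.97,-0.05],[-0.23,-0.05,0.66]]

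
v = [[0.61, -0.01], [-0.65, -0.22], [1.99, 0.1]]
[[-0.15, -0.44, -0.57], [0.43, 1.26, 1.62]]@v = [[-0.94, 0.04], [2.67, -0.12]]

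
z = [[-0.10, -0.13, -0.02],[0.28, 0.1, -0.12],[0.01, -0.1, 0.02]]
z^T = [[-0.10, 0.28, 0.01], [-0.13, 0.1, -0.1], [-0.02, -0.12, 0.02]]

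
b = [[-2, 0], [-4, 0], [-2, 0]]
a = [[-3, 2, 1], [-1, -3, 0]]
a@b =[[-4, 0], [14, 0]]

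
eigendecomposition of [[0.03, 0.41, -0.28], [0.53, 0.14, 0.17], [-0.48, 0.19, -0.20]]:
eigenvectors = [[0.54, -0.66, -0.30], [-0.48, -0.71, 0.50], [0.7, 0.23, 0.81]]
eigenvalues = [-0.7, 0.57, 0.1]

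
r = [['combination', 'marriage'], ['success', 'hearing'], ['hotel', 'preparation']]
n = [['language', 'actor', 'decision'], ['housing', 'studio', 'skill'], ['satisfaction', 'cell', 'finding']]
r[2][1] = 'preparation'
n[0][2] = 'decision'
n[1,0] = 'housing'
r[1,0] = 'success'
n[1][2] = 'skill'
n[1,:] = ['housing', 'studio', 'skill']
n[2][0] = 'satisfaction'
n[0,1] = 'actor'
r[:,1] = ['marriage', 'hearing', 'preparation']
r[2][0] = 'hotel'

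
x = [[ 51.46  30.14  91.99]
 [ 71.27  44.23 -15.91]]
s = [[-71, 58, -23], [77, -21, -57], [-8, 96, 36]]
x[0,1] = 30.14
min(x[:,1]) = 30.14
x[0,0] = 51.46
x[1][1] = 44.23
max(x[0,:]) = 91.99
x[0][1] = 30.14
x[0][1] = 30.14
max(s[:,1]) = 96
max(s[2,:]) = 96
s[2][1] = 96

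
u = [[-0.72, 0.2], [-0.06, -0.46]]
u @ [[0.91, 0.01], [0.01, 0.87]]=[[-0.65, 0.17], [-0.06, -0.40]]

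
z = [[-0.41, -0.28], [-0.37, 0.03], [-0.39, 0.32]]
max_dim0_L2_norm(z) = 0.68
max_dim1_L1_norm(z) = 0.71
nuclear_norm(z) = 1.10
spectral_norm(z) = 0.68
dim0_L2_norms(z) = [0.68, 0.43]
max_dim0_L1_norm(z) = 1.17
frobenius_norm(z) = 0.80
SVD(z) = [[-0.57, 0.73], [-0.55, -0.00], [-0.61, -0.68]] @ diag([0.6772792736071515, 0.4243734034340152]) @ [[1.00, -0.08],[-0.08, -1.00]]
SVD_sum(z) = [[-0.39, 0.03], [-0.37, 0.03], [-0.41, 0.03]] + [[-0.02, -0.31], [0.0, 0.00], [0.02, 0.29]]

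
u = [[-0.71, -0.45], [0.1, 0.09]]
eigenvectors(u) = [[-0.99, 0.52], [0.13, -0.85]]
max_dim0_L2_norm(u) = 0.72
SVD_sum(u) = [[-0.71,-0.45], [0.11,0.07]] + [[-0.0,0.0],[-0.01,0.02]]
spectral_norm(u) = 0.85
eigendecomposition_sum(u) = [[-0.71, -0.43], [0.10, 0.06]] + [[-0.0, -0.02],[0.00, 0.03]]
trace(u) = -0.62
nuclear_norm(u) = 0.87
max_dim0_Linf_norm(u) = 0.71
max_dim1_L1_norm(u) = 1.16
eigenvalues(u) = [-0.65, 0.03]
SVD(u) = [[-0.99, 0.16], [0.16, 0.99]] @ diag([0.8510033824141942, 0.02220907741445513]) @ [[0.84,0.54], [-0.54,0.84]]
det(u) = -0.02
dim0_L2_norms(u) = [0.72, 0.46]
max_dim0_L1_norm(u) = 0.81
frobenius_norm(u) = 0.85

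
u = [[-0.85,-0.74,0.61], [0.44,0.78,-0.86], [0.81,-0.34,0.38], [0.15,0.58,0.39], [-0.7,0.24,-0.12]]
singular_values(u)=[1.77, 1.24, 0.69]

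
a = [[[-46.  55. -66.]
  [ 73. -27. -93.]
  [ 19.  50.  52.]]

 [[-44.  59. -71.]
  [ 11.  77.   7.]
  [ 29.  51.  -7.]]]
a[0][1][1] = -27.0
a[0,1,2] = -93.0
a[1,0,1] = 59.0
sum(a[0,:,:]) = 17.0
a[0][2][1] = 50.0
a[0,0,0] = -46.0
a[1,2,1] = 51.0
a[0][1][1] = -27.0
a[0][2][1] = 50.0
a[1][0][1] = 59.0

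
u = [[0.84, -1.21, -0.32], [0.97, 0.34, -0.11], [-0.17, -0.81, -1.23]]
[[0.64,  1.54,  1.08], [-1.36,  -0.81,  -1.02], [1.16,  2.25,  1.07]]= u @ [[-0.98, -0.46, -0.58], [-1.20, -1.36, -1.31], [-0.02, -0.87, 0.07]]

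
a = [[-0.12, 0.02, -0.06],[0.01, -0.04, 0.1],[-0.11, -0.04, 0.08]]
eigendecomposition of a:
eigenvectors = [[-0.86, 0.16, -0.05], [0.38, -0.66, 0.91], [-0.34, -0.73, 0.41]]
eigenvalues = [-0.15, 0.07, 0.0]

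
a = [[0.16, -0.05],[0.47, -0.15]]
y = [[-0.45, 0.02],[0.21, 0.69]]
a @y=[[-0.08, -0.03], [-0.24, -0.09]]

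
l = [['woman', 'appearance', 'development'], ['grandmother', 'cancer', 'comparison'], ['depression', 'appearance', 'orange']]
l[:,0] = ['woman', 'grandmother', 'depression']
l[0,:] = ['woman', 'appearance', 'development']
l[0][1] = 'appearance'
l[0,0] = 'woman'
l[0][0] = 'woman'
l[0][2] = 'development'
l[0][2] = 'development'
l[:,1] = ['appearance', 'cancer', 'appearance']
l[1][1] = 'cancer'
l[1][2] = 'comparison'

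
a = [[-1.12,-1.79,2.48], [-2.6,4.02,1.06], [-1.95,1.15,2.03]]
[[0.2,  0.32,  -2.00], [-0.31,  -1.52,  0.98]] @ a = [[2.84, -1.37, -3.22], [2.39, -4.43, -0.39]]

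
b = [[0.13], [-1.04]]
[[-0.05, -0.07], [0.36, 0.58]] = b @ [[-0.35, -0.56]]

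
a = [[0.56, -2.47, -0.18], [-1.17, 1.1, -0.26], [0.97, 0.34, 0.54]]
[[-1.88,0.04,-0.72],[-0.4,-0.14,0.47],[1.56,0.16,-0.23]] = a @[[1.64,0.03,0.32],[1.19,-0.03,0.46],[-0.8,0.27,-1.29]]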